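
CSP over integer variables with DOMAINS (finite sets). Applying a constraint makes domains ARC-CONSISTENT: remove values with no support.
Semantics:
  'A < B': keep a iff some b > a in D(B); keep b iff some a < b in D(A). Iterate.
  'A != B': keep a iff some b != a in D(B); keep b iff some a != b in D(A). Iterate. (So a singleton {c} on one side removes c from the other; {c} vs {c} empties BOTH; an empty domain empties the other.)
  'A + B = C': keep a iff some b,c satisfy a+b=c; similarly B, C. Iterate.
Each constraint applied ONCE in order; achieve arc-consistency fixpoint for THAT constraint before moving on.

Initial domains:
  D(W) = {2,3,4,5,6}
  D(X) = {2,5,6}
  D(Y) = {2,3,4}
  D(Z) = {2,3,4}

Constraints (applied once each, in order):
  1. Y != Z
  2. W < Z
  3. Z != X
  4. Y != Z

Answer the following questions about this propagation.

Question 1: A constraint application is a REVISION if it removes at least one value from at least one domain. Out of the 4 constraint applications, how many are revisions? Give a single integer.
Answer: 1

Derivation:
Constraint 1 (Y != Z) on D(Y)={2,3,4} D(Z)={2,3,4}: no change => not a revision
Constraint 2 (W < Z) on D(W)={2,3,4,5,6} D(Z)={2,3,4}: W {2,3,4,5,6}->{2,3}; Z {2,3,4}->{3,4} => REVISION
Constraint 3 (Z != X) on D(Z)={3,4} D(X)={2,5,6}: no change => not a revision
Constraint 4 (Y != Z) on D(Y)={2,3,4} D(Z)={3,4}: no change => not a revision
Total revisions = 1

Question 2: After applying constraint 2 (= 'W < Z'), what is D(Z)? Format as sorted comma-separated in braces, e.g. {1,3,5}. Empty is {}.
Answer: {3,4}

Derivation:
Constraint 1 (Y != Z) on D(Y)={2,3,4} D(Z)={2,3,4}: no change
Constraint 2 (W < Z) on D(W)={2,3,4,5,6} D(Z)={2,3,4}: W {2,3,4,5,6}->{2,3}; Z {2,3,4}->{3,4}
So after constraint 2: D(Z) = {3,4}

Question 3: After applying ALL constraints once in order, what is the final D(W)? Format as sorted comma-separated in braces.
Constraint 1 (Y != Z) on D(Y)={2,3,4} D(Z)={2,3,4}: no change
Constraint 2 (W < Z) on D(W)={2,3,4,5,6} D(Z)={2,3,4}: W {2,3,4,5,6}->{2,3}; Z {2,3,4}->{3,4}
Constraint 3 (Z != X) on D(Z)={3,4} D(X)={2,5,6}: no change
Constraint 4 (Y != Z) on D(Y)={2,3,4} D(Z)={3,4}: no change
So after all 4 constraints: D(W) = {2,3}

Answer: {2,3}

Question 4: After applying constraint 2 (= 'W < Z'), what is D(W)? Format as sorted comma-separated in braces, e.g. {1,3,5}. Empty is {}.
Answer: {2,3}

Derivation:
Constraint 1 (Y != Z) on D(Y)={2,3,4} D(Z)={2,3,4}: no change
Constraint 2 (W < Z) on D(W)={2,3,4,5,6} D(Z)={2,3,4}: W {2,3,4,5,6}->{2,3}; Z {2,3,4}->{3,4}
So after constraint 2: D(W) = {2,3}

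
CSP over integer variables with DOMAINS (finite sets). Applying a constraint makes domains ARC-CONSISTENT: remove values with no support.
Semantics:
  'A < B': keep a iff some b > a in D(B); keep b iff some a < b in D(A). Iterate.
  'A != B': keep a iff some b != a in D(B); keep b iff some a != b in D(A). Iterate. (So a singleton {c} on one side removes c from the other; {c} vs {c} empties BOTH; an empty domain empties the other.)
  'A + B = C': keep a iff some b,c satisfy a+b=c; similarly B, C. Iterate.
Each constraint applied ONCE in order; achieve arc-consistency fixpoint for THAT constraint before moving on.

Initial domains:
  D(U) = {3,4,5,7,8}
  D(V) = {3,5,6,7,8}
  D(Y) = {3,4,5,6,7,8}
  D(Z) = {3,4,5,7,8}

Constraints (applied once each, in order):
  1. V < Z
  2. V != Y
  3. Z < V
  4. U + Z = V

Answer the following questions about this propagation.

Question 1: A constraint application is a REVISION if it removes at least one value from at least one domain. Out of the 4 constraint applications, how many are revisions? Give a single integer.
Constraint 1 (V < Z) on D(V)={3,5,6,7,8} D(Z)={3,4,5,7,8}: V {3,5,6,7,8}->{3,5,6,7}; Z {3,4,5,7,8}->{4,5,7,8} => REVISION
Constraint 2 (V != Y) on D(V)={3,5,6,7} D(Y)={3,4,5,6,7,8}: no change => not a revision
Constraint 3 (Z < V) on D(Z)={4,5,7,8} D(V)={3,5,6,7}: Z {4,5,7,8}->{4,5}; V {3,5,6,7}->{5,6,7} => REVISION
Constraint 4 (U + Z = V) on D(U)={3,4,5,7,8} D(Z)={4,5} D(V)={5,6,7}: U {3,4,5,7,8}->{3}; Z {4,5}->{4}; V {5,6,7}->{7} => REVISION
Total revisions = 3

Answer: 3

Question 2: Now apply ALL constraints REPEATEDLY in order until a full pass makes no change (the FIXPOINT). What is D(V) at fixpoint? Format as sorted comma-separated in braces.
Answer: {}

Derivation:
pass 0 (initial): D(V)={3,5,6,7,8}
pass 1: U {3,4,5,7,8}->{3}; V {3,5,6,7,8}->{7}; Z {3,4,5,7,8}->{4}
pass 2: U {3}->{}; V {7}->{}; Y {3,4,5,6,7,8}->{}; Z {4}->{}
pass 3: no change
Fixpoint after 3 passes: D(V) = {}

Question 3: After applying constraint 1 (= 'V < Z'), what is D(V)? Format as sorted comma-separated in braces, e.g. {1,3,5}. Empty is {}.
Constraint 1 (V < Z) on D(V)={3,5,6,7,8} D(Z)={3,4,5,7,8}: V {3,5,6,7,8}->{3,5,6,7}; Z {3,4,5,7,8}->{4,5,7,8}
So after constraint 1: D(V) = {3,5,6,7}

Answer: {3,5,6,7}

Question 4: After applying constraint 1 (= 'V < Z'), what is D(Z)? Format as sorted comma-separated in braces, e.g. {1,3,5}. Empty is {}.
Constraint 1 (V < Z) on D(V)={3,5,6,7,8} D(Z)={3,4,5,7,8}: V {3,5,6,7,8}->{3,5,6,7}; Z {3,4,5,7,8}->{4,5,7,8}
So after constraint 1: D(Z) = {4,5,7,8}

Answer: {4,5,7,8}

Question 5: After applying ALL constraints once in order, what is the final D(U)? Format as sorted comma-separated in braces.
Constraint 1 (V < Z) on D(V)={3,5,6,7,8} D(Z)={3,4,5,7,8}: V {3,5,6,7,8}->{3,5,6,7}; Z {3,4,5,7,8}->{4,5,7,8}
Constraint 2 (V != Y) on D(V)={3,5,6,7} D(Y)={3,4,5,6,7,8}: no change
Constraint 3 (Z < V) on D(Z)={4,5,7,8} D(V)={3,5,6,7}: Z {4,5,7,8}->{4,5}; V {3,5,6,7}->{5,6,7}
Constraint 4 (U + Z = V) on D(U)={3,4,5,7,8} D(Z)={4,5} D(V)={5,6,7}: U {3,4,5,7,8}->{3}; Z {4,5}->{4}; V {5,6,7}->{7}
So after all 4 constraints: D(U) = {3}

Answer: {3}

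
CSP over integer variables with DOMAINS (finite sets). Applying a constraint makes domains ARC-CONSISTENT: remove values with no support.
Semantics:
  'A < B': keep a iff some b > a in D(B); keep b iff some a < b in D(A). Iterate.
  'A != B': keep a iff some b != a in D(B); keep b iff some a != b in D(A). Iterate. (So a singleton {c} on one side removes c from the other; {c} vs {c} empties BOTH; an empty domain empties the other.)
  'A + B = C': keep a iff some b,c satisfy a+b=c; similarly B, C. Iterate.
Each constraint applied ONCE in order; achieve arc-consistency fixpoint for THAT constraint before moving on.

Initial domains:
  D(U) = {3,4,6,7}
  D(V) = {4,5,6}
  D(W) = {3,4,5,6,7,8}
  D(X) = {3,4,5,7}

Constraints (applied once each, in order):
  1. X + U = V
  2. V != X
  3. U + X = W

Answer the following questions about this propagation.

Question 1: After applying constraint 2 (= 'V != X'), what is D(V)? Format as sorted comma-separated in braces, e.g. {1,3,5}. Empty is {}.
Answer: {6}

Derivation:
Constraint 1 (X + U = V) on D(X)={3,4,5,7} D(U)={3,4,6,7} D(V)={4,5,6}: X {3,4,5,7}->{3}; U {3,4,6,7}->{3}; V {4,5,6}->{6}
Constraint 2 (V != X) on D(V)={6} D(X)={3}: no change
So after constraint 2: D(V) = {6}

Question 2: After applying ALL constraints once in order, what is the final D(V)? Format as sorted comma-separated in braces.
Answer: {6}

Derivation:
Constraint 1 (X + U = V) on D(X)={3,4,5,7} D(U)={3,4,6,7} D(V)={4,5,6}: X {3,4,5,7}->{3}; U {3,4,6,7}->{3}; V {4,5,6}->{6}
Constraint 2 (V != X) on D(V)={6} D(X)={3}: no change
Constraint 3 (U + X = W) on D(U)={3} D(X)={3} D(W)={3,4,5,6,7,8}: W {3,4,5,6,7,8}->{6}
So after all 3 constraints: D(V) = {6}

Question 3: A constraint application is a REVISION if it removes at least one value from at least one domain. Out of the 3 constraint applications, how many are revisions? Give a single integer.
Answer: 2

Derivation:
Constraint 1 (X + U = V) on D(X)={3,4,5,7} D(U)={3,4,6,7} D(V)={4,5,6}: X {3,4,5,7}->{3}; U {3,4,6,7}->{3}; V {4,5,6}->{6} => REVISION
Constraint 2 (V != X) on D(V)={6} D(X)={3}: no change => not a revision
Constraint 3 (U + X = W) on D(U)={3} D(X)={3} D(W)={3,4,5,6,7,8}: W {3,4,5,6,7,8}->{6} => REVISION
Total revisions = 2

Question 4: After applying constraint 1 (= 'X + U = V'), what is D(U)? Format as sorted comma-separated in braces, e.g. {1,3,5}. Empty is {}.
Answer: {3}

Derivation:
Constraint 1 (X + U = V) on D(X)={3,4,5,7} D(U)={3,4,6,7} D(V)={4,5,6}: X {3,4,5,7}->{3}; U {3,4,6,7}->{3}; V {4,5,6}->{6}
So after constraint 1: D(U) = {3}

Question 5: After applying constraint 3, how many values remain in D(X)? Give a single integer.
Answer: 1

Derivation:
Constraint 1 (X + U = V) on D(X)={3,4,5,7} D(U)={3,4,6,7} D(V)={4,5,6}: X {3,4,5,7}->{3}; U {3,4,6,7}->{3}; V {4,5,6}->{6}
Constraint 2 (V != X) on D(V)={6} D(X)={3}: no change
Constraint 3 (U + X = W) on D(U)={3} D(X)={3} D(W)={3,4,5,6,7,8}: W {3,4,5,6,7,8}->{6}
So after constraint 3: D(X)={3}, size = 1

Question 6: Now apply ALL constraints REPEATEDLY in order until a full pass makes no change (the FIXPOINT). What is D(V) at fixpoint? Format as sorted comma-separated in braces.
Answer: {6}

Derivation:
pass 0 (initial): D(V)={4,5,6}
pass 1: U {3,4,6,7}->{3}; V {4,5,6}->{6}; W {3,4,5,6,7,8}->{6}; X {3,4,5,7}->{3}
pass 2: no change
Fixpoint after 2 passes: D(V) = {6}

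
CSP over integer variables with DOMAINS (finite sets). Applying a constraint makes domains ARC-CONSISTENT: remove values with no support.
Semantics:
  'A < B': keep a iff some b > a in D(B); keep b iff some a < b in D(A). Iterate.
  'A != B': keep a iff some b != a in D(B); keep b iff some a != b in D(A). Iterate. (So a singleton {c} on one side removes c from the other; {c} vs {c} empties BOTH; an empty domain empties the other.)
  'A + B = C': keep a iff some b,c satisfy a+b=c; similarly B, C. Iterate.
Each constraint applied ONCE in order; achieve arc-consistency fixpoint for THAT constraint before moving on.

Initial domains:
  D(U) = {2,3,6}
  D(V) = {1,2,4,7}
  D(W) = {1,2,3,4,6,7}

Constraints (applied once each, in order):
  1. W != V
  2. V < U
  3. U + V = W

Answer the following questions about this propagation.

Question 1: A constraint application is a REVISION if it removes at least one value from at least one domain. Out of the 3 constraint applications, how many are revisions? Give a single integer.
Constraint 1 (W != V) on D(W)={1,2,3,4,6,7} D(V)={1,2,4,7}: no change => not a revision
Constraint 2 (V < U) on D(V)={1,2,4,7} D(U)={2,3,6}: V {1,2,4,7}->{1,2,4} => REVISION
Constraint 3 (U + V = W) on D(U)={2,3,6} D(V)={1,2,4} D(W)={1,2,3,4,6,7}: W {1,2,3,4,6,7}->{3,4,6,7} => REVISION
Total revisions = 2

Answer: 2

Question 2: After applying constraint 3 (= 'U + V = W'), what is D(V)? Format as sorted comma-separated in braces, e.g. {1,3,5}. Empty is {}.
Answer: {1,2,4}

Derivation:
Constraint 1 (W != V) on D(W)={1,2,3,4,6,7} D(V)={1,2,4,7}: no change
Constraint 2 (V < U) on D(V)={1,2,4,7} D(U)={2,3,6}: V {1,2,4,7}->{1,2,4}
Constraint 3 (U + V = W) on D(U)={2,3,6} D(V)={1,2,4} D(W)={1,2,3,4,6,7}: W {1,2,3,4,6,7}->{3,4,6,7}
So after constraint 3: D(V) = {1,2,4}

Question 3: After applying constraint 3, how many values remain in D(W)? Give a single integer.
Answer: 4

Derivation:
Constraint 1 (W != V) on D(W)={1,2,3,4,6,7} D(V)={1,2,4,7}: no change
Constraint 2 (V < U) on D(V)={1,2,4,7} D(U)={2,3,6}: V {1,2,4,7}->{1,2,4}
Constraint 3 (U + V = W) on D(U)={2,3,6} D(V)={1,2,4} D(W)={1,2,3,4,6,7}: W {1,2,3,4,6,7}->{3,4,6,7}
So after constraint 3: D(W)={3,4,6,7}, size = 4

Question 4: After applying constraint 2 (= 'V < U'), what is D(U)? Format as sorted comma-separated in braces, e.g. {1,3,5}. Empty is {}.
Answer: {2,3,6}

Derivation:
Constraint 1 (W != V) on D(W)={1,2,3,4,6,7} D(V)={1,2,4,7}: no change
Constraint 2 (V < U) on D(V)={1,2,4,7} D(U)={2,3,6}: V {1,2,4,7}->{1,2,4}
So after constraint 2: D(U) = {2,3,6}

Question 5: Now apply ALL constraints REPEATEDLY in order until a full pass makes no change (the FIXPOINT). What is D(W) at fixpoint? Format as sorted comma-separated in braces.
Answer: {3,4,6,7}

Derivation:
pass 0 (initial): D(W)={1,2,3,4,6,7}
pass 1: V {1,2,4,7}->{1,2,4}; W {1,2,3,4,6,7}->{3,4,6,7}
pass 2: no change
Fixpoint after 2 passes: D(W) = {3,4,6,7}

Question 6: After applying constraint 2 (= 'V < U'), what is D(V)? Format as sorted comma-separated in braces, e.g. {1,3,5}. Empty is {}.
Constraint 1 (W != V) on D(W)={1,2,3,4,6,7} D(V)={1,2,4,7}: no change
Constraint 2 (V < U) on D(V)={1,2,4,7} D(U)={2,3,6}: V {1,2,4,7}->{1,2,4}
So after constraint 2: D(V) = {1,2,4}

Answer: {1,2,4}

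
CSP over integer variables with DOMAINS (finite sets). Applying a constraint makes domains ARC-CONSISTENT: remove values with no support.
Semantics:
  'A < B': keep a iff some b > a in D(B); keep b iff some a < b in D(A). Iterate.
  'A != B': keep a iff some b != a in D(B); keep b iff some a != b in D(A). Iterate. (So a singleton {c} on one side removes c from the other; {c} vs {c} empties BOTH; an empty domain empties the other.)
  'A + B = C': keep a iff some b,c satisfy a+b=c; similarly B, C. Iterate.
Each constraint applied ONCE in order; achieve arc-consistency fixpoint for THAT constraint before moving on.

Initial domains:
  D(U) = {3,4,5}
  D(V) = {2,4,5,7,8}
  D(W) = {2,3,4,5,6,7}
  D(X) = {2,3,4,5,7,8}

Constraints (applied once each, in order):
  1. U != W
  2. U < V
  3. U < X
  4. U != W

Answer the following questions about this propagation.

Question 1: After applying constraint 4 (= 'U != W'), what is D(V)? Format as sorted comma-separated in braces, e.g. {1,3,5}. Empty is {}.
Constraint 1 (U != W) on D(U)={3,4,5} D(W)={2,3,4,5,6,7}: no change
Constraint 2 (U < V) on D(U)={3,4,5} D(V)={2,4,5,7,8}: V {2,4,5,7,8}->{4,5,7,8}
Constraint 3 (U < X) on D(U)={3,4,5} D(X)={2,3,4,5,7,8}: X {2,3,4,5,7,8}->{4,5,7,8}
Constraint 4 (U != W) on D(U)={3,4,5} D(W)={2,3,4,5,6,7}: no change
So after constraint 4: D(V) = {4,5,7,8}

Answer: {4,5,7,8}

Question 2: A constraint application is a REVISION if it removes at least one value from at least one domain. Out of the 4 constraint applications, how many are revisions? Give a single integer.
Constraint 1 (U != W) on D(U)={3,4,5} D(W)={2,3,4,5,6,7}: no change => not a revision
Constraint 2 (U < V) on D(U)={3,4,5} D(V)={2,4,5,7,8}: V {2,4,5,7,8}->{4,5,7,8} => REVISION
Constraint 3 (U < X) on D(U)={3,4,5} D(X)={2,3,4,5,7,8}: X {2,3,4,5,7,8}->{4,5,7,8} => REVISION
Constraint 4 (U != W) on D(U)={3,4,5} D(W)={2,3,4,5,6,7}: no change => not a revision
Total revisions = 2

Answer: 2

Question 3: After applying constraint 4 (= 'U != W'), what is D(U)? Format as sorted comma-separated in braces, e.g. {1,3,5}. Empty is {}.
Constraint 1 (U != W) on D(U)={3,4,5} D(W)={2,3,4,5,6,7}: no change
Constraint 2 (U < V) on D(U)={3,4,5} D(V)={2,4,5,7,8}: V {2,4,5,7,8}->{4,5,7,8}
Constraint 3 (U < X) on D(U)={3,4,5} D(X)={2,3,4,5,7,8}: X {2,3,4,5,7,8}->{4,5,7,8}
Constraint 4 (U != W) on D(U)={3,4,5} D(W)={2,3,4,5,6,7}: no change
So after constraint 4: D(U) = {3,4,5}

Answer: {3,4,5}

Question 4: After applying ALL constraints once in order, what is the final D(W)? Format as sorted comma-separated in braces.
Answer: {2,3,4,5,6,7}

Derivation:
Constraint 1 (U != W) on D(U)={3,4,5} D(W)={2,3,4,5,6,7}: no change
Constraint 2 (U < V) on D(U)={3,4,5} D(V)={2,4,5,7,8}: V {2,4,5,7,8}->{4,5,7,8}
Constraint 3 (U < X) on D(U)={3,4,5} D(X)={2,3,4,5,7,8}: X {2,3,4,5,7,8}->{4,5,7,8}
Constraint 4 (U != W) on D(U)={3,4,5} D(W)={2,3,4,5,6,7}: no change
So after all 4 constraints: D(W) = {2,3,4,5,6,7}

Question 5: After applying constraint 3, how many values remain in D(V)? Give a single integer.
Constraint 1 (U != W) on D(U)={3,4,5} D(W)={2,3,4,5,6,7}: no change
Constraint 2 (U < V) on D(U)={3,4,5} D(V)={2,4,5,7,8}: V {2,4,5,7,8}->{4,5,7,8}
Constraint 3 (U < X) on D(U)={3,4,5} D(X)={2,3,4,5,7,8}: X {2,3,4,5,7,8}->{4,5,7,8}
So after constraint 3: D(V)={4,5,7,8}, size = 4

Answer: 4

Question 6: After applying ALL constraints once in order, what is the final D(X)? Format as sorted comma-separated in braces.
Constraint 1 (U != W) on D(U)={3,4,5} D(W)={2,3,4,5,6,7}: no change
Constraint 2 (U < V) on D(U)={3,4,5} D(V)={2,4,5,7,8}: V {2,4,5,7,8}->{4,5,7,8}
Constraint 3 (U < X) on D(U)={3,4,5} D(X)={2,3,4,5,7,8}: X {2,3,4,5,7,8}->{4,5,7,8}
Constraint 4 (U != W) on D(U)={3,4,5} D(W)={2,3,4,5,6,7}: no change
So after all 4 constraints: D(X) = {4,5,7,8}

Answer: {4,5,7,8}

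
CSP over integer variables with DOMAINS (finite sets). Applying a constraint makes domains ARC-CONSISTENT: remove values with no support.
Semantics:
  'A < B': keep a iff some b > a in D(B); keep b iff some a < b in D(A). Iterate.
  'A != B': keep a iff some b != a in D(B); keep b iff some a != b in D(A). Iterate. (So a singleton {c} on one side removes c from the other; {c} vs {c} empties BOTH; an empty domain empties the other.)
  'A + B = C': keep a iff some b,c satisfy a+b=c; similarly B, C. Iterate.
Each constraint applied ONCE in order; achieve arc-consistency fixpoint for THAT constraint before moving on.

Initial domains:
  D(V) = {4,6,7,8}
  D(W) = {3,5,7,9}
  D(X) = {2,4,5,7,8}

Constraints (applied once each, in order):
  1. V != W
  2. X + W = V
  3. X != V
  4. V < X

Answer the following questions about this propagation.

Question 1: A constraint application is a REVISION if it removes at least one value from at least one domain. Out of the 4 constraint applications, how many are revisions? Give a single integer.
Answer: 2

Derivation:
Constraint 1 (V != W) on D(V)={4,6,7,8} D(W)={3,5,7,9}: no change => not a revision
Constraint 2 (X + W = V) on D(X)={2,4,5,7,8} D(W)={3,5,7,9} D(V)={4,6,7,8}: X {2,4,5,7,8}->{2,4,5}; W {3,5,7,9}->{3,5}; V {4,6,7,8}->{7,8} => REVISION
Constraint 3 (X != V) on D(X)={2,4,5} D(V)={7,8}: no change => not a revision
Constraint 4 (V < X) on D(V)={7,8} D(X)={2,4,5}: V {7,8}->{}; X {2,4,5}->{} => REVISION
Total revisions = 2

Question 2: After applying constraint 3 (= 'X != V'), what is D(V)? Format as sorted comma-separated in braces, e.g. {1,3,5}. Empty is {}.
Answer: {7,8}

Derivation:
Constraint 1 (V != W) on D(V)={4,6,7,8} D(W)={3,5,7,9}: no change
Constraint 2 (X + W = V) on D(X)={2,4,5,7,8} D(W)={3,5,7,9} D(V)={4,6,7,8}: X {2,4,5,7,8}->{2,4,5}; W {3,5,7,9}->{3,5}; V {4,6,7,8}->{7,8}
Constraint 3 (X != V) on D(X)={2,4,5} D(V)={7,8}: no change
So after constraint 3: D(V) = {7,8}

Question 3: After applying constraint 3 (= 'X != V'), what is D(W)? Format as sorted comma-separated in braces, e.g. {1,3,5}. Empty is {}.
Answer: {3,5}

Derivation:
Constraint 1 (V != W) on D(V)={4,6,7,8} D(W)={3,5,7,9}: no change
Constraint 2 (X + W = V) on D(X)={2,4,5,7,8} D(W)={3,5,7,9} D(V)={4,6,7,8}: X {2,4,5,7,8}->{2,4,5}; W {3,5,7,9}->{3,5}; V {4,6,7,8}->{7,8}
Constraint 3 (X != V) on D(X)={2,4,5} D(V)={7,8}: no change
So after constraint 3: D(W) = {3,5}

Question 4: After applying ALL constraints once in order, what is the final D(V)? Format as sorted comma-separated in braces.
Answer: {}

Derivation:
Constraint 1 (V != W) on D(V)={4,6,7,8} D(W)={3,5,7,9}: no change
Constraint 2 (X + W = V) on D(X)={2,4,5,7,8} D(W)={3,5,7,9} D(V)={4,6,7,8}: X {2,4,5,7,8}->{2,4,5}; W {3,5,7,9}->{3,5}; V {4,6,7,8}->{7,8}
Constraint 3 (X != V) on D(X)={2,4,5} D(V)={7,8}: no change
Constraint 4 (V < X) on D(V)={7,8} D(X)={2,4,5}: V {7,8}->{}; X {2,4,5}->{}
So after all 4 constraints: D(V) = {}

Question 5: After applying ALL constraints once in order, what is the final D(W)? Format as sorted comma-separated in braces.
Answer: {3,5}

Derivation:
Constraint 1 (V != W) on D(V)={4,6,7,8} D(W)={3,5,7,9}: no change
Constraint 2 (X + W = V) on D(X)={2,4,5,7,8} D(W)={3,5,7,9} D(V)={4,6,7,8}: X {2,4,5,7,8}->{2,4,5}; W {3,5,7,9}->{3,5}; V {4,6,7,8}->{7,8}
Constraint 3 (X != V) on D(X)={2,4,5} D(V)={7,8}: no change
Constraint 4 (V < X) on D(V)={7,8} D(X)={2,4,5}: V {7,8}->{}; X {2,4,5}->{}
So after all 4 constraints: D(W) = {3,5}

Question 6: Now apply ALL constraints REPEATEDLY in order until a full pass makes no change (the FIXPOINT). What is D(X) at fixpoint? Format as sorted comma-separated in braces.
Answer: {}

Derivation:
pass 0 (initial): D(X)={2,4,5,7,8}
pass 1: V {4,6,7,8}->{}; W {3,5,7,9}->{3,5}; X {2,4,5,7,8}->{}
pass 2: W {3,5}->{}
pass 3: no change
Fixpoint after 3 passes: D(X) = {}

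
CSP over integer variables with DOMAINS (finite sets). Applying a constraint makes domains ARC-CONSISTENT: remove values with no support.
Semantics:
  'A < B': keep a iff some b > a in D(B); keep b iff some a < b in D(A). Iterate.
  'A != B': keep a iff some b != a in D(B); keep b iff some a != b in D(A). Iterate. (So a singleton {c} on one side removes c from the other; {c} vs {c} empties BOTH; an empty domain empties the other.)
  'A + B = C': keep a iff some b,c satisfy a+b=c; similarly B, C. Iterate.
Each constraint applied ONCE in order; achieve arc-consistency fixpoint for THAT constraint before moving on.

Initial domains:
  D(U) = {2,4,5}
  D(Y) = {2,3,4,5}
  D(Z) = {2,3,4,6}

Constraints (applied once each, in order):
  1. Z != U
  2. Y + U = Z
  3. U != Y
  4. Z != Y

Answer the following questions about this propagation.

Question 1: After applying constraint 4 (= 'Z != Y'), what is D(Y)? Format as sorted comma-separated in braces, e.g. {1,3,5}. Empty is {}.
Constraint 1 (Z != U) on D(Z)={2,3,4,6} D(U)={2,4,5}: no change
Constraint 2 (Y + U = Z) on D(Y)={2,3,4,5} D(U)={2,4,5} D(Z)={2,3,4,6}: Y {2,3,4,5}->{2,4}; U {2,4,5}->{2,4}; Z {2,3,4,6}->{4,6}
Constraint 3 (U != Y) on D(U)={2,4} D(Y)={2,4}: no change
Constraint 4 (Z != Y) on D(Z)={4,6} D(Y)={2,4}: no change
So after constraint 4: D(Y) = {2,4}

Answer: {2,4}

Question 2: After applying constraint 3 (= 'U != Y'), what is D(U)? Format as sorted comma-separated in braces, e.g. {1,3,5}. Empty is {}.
Constraint 1 (Z != U) on D(Z)={2,3,4,6} D(U)={2,4,5}: no change
Constraint 2 (Y + U = Z) on D(Y)={2,3,4,5} D(U)={2,4,5} D(Z)={2,3,4,6}: Y {2,3,4,5}->{2,4}; U {2,4,5}->{2,4}; Z {2,3,4,6}->{4,6}
Constraint 3 (U != Y) on D(U)={2,4} D(Y)={2,4}: no change
So after constraint 3: D(U) = {2,4}

Answer: {2,4}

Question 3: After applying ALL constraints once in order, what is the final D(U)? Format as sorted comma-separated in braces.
Constraint 1 (Z != U) on D(Z)={2,3,4,6} D(U)={2,4,5}: no change
Constraint 2 (Y + U = Z) on D(Y)={2,3,4,5} D(U)={2,4,5} D(Z)={2,3,4,6}: Y {2,3,4,5}->{2,4}; U {2,4,5}->{2,4}; Z {2,3,4,6}->{4,6}
Constraint 3 (U != Y) on D(U)={2,4} D(Y)={2,4}: no change
Constraint 4 (Z != Y) on D(Z)={4,6} D(Y)={2,4}: no change
So after all 4 constraints: D(U) = {2,4}

Answer: {2,4}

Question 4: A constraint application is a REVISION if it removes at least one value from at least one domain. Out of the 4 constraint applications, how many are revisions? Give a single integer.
Constraint 1 (Z != U) on D(Z)={2,3,4,6} D(U)={2,4,5}: no change => not a revision
Constraint 2 (Y + U = Z) on D(Y)={2,3,4,5} D(U)={2,4,5} D(Z)={2,3,4,6}: Y {2,3,4,5}->{2,4}; U {2,4,5}->{2,4}; Z {2,3,4,6}->{4,6} => REVISION
Constraint 3 (U != Y) on D(U)={2,4} D(Y)={2,4}: no change => not a revision
Constraint 4 (Z != Y) on D(Z)={4,6} D(Y)={2,4}: no change => not a revision
Total revisions = 1

Answer: 1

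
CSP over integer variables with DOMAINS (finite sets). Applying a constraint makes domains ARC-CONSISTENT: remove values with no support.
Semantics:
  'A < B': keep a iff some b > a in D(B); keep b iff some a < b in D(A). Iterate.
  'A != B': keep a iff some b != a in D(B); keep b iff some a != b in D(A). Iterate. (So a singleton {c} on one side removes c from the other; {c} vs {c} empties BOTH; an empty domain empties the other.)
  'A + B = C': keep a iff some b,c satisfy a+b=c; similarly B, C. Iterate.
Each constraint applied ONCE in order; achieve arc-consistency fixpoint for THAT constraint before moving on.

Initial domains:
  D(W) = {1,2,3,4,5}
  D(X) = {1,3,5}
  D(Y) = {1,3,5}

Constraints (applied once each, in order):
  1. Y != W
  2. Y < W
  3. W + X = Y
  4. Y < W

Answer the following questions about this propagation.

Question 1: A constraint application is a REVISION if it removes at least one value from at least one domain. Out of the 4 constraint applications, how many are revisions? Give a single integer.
Answer: 3

Derivation:
Constraint 1 (Y != W) on D(Y)={1,3,5} D(W)={1,2,3,4,5}: no change => not a revision
Constraint 2 (Y < W) on D(Y)={1,3,5} D(W)={1,2,3,4,5}: Y {1,3,5}->{1,3}; W {1,2,3,4,5}->{2,3,4,5} => REVISION
Constraint 3 (W + X = Y) on D(W)={2,3,4,5} D(X)={1,3,5} D(Y)={1,3}: W {2,3,4,5}->{2}; X {1,3,5}->{1}; Y {1,3}->{3} => REVISION
Constraint 4 (Y < W) on D(Y)={3} D(W)={2}: Y {3}->{}; W {2}->{} => REVISION
Total revisions = 3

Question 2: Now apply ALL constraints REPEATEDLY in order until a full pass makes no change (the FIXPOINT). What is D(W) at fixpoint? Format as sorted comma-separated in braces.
Answer: {}

Derivation:
pass 0 (initial): D(W)={1,2,3,4,5}
pass 1: W {1,2,3,4,5}->{}; X {1,3,5}->{1}; Y {1,3,5}->{}
pass 2: X {1}->{}
pass 3: no change
Fixpoint after 3 passes: D(W) = {}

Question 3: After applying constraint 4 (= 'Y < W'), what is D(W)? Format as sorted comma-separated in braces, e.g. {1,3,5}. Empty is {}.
Answer: {}

Derivation:
Constraint 1 (Y != W) on D(Y)={1,3,5} D(W)={1,2,3,4,5}: no change
Constraint 2 (Y < W) on D(Y)={1,3,5} D(W)={1,2,3,4,5}: Y {1,3,5}->{1,3}; W {1,2,3,4,5}->{2,3,4,5}
Constraint 3 (W + X = Y) on D(W)={2,3,4,5} D(X)={1,3,5} D(Y)={1,3}: W {2,3,4,5}->{2}; X {1,3,5}->{1}; Y {1,3}->{3}
Constraint 4 (Y < W) on D(Y)={3} D(W)={2}: Y {3}->{}; W {2}->{}
So after constraint 4: D(W) = {}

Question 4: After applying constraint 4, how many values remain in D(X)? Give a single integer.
Constraint 1 (Y != W) on D(Y)={1,3,5} D(W)={1,2,3,4,5}: no change
Constraint 2 (Y < W) on D(Y)={1,3,5} D(W)={1,2,3,4,5}: Y {1,3,5}->{1,3}; W {1,2,3,4,5}->{2,3,4,5}
Constraint 3 (W + X = Y) on D(W)={2,3,4,5} D(X)={1,3,5} D(Y)={1,3}: W {2,3,4,5}->{2}; X {1,3,5}->{1}; Y {1,3}->{3}
Constraint 4 (Y < W) on D(Y)={3} D(W)={2}: Y {3}->{}; W {2}->{}
So after constraint 4: D(X)={1}, size = 1

Answer: 1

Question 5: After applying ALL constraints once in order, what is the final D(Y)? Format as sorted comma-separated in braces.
Constraint 1 (Y != W) on D(Y)={1,3,5} D(W)={1,2,3,4,5}: no change
Constraint 2 (Y < W) on D(Y)={1,3,5} D(W)={1,2,3,4,5}: Y {1,3,5}->{1,3}; W {1,2,3,4,5}->{2,3,4,5}
Constraint 3 (W + X = Y) on D(W)={2,3,4,5} D(X)={1,3,5} D(Y)={1,3}: W {2,3,4,5}->{2}; X {1,3,5}->{1}; Y {1,3}->{3}
Constraint 4 (Y < W) on D(Y)={3} D(W)={2}: Y {3}->{}; W {2}->{}
So after all 4 constraints: D(Y) = {}

Answer: {}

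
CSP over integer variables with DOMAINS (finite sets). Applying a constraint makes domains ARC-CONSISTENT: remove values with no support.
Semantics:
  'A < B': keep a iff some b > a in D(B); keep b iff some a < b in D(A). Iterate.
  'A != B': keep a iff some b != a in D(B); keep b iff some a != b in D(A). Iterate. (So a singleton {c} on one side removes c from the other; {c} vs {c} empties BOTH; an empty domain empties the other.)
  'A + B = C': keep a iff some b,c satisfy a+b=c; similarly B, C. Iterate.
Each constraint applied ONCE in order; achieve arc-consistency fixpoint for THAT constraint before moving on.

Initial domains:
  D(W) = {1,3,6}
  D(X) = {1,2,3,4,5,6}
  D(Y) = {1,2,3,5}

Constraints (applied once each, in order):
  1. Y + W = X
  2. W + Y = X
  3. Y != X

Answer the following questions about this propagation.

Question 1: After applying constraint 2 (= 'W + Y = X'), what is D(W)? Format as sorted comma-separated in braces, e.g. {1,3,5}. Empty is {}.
Constraint 1 (Y + W = X) on D(Y)={1,2,3,5} D(W)={1,3,6} D(X)={1,2,3,4,5,6}: W {1,3,6}->{1,3}; X {1,2,3,4,5,6}->{2,3,4,5,6}
Constraint 2 (W + Y = X) on D(W)={1,3} D(Y)={1,2,3,5} D(X)={2,3,4,5,6}: no change
So after constraint 2: D(W) = {1,3}

Answer: {1,3}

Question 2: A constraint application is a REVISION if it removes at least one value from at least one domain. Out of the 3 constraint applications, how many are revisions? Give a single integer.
Answer: 1

Derivation:
Constraint 1 (Y + W = X) on D(Y)={1,2,3,5} D(W)={1,3,6} D(X)={1,2,3,4,5,6}: W {1,3,6}->{1,3}; X {1,2,3,4,5,6}->{2,3,4,5,6} => REVISION
Constraint 2 (W + Y = X) on D(W)={1,3} D(Y)={1,2,3,5} D(X)={2,3,4,5,6}: no change => not a revision
Constraint 3 (Y != X) on D(Y)={1,2,3,5} D(X)={2,3,4,5,6}: no change => not a revision
Total revisions = 1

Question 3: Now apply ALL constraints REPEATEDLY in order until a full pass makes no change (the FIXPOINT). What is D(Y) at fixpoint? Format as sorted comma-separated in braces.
Answer: {1,2,3,5}

Derivation:
pass 0 (initial): D(Y)={1,2,3,5}
pass 1: W {1,3,6}->{1,3}; X {1,2,3,4,5,6}->{2,3,4,5,6}
pass 2: no change
Fixpoint after 2 passes: D(Y) = {1,2,3,5}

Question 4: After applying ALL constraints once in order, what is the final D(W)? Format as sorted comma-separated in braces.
Constraint 1 (Y + W = X) on D(Y)={1,2,3,5} D(W)={1,3,6} D(X)={1,2,3,4,5,6}: W {1,3,6}->{1,3}; X {1,2,3,4,5,6}->{2,3,4,5,6}
Constraint 2 (W + Y = X) on D(W)={1,3} D(Y)={1,2,3,5} D(X)={2,3,4,5,6}: no change
Constraint 3 (Y != X) on D(Y)={1,2,3,5} D(X)={2,3,4,5,6}: no change
So after all 3 constraints: D(W) = {1,3}

Answer: {1,3}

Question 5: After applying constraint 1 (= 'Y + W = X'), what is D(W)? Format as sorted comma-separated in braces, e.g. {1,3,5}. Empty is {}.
Constraint 1 (Y + W = X) on D(Y)={1,2,3,5} D(W)={1,3,6} D(X)={1,2,3,4,5,6}: W {1,3,6}->{1,3}; X {1,2,3,4,5,6}->{2,3,4,5,6}
So after constraint 1: D(W) = {1,3}

Answer: {1,3}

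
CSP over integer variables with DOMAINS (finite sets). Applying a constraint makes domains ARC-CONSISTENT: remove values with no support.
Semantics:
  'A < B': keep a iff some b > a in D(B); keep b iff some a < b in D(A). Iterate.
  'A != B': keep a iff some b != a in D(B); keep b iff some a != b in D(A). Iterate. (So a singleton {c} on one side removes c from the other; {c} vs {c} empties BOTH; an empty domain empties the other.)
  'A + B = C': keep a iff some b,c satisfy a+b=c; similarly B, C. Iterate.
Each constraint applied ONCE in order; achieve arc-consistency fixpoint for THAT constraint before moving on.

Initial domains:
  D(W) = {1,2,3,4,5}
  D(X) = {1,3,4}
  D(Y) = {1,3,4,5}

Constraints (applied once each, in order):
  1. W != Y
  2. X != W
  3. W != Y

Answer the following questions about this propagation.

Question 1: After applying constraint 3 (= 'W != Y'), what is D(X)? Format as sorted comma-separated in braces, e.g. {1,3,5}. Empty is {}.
Answer: {1,3,4}

Derivation:
Constraint 1 (W != Y) on D(W)={1,2,3,4,5} D(Y)={1,3,4,5}: no change
Constraint 2 (X != W) on D(X)={1,3,4} D(W)={1,2,3,4,5}: no change
Constraint 3 (W != Y) on D(W)={1,2,3,4,5} D(Y)={1,3,4,5}: no change
So after constraint 3: D(X) = {1,3,4}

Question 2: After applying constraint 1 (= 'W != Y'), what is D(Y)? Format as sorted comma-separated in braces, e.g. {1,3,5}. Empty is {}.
Constraint 1 (W != Y) on D(W)={1,2,3,4,5} D(Y)={1,3,4,5}: no change
So after constraint 1: D(Y) = {1,3,4,5}

Answer: {1,3,4,5}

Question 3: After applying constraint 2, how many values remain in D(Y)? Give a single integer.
Constraint 1 (W != Y) on D(W)={1,2,3,4,5} D(Y)={1,3,4,5}: no change
Constraint 2 (X != W) on D(X)={1,3,4} D(W)={1,2,3,4,5}: no change
So after constraint 2: D(Y)={1,3,4,5}, size = 4

Answer: 4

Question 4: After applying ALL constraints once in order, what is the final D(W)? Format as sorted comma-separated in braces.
Answer: {1,2,3,4,5}

Derivation:
Constraint 1 (W != Y) on D(W)={1,2,3,4,5} D(Y)={1,3,4,5}: no change
Constraint 2 (X != W) on D(X)={1,3,4} D(W)={1,2,3,4,5}: no change
Constraint 3 (W != Y) on D(W)={1,2,3,4,5} D(Y)={1,3,4,5}: no change
So after all 3 constraints: D(W) = {1,2,3,4,5}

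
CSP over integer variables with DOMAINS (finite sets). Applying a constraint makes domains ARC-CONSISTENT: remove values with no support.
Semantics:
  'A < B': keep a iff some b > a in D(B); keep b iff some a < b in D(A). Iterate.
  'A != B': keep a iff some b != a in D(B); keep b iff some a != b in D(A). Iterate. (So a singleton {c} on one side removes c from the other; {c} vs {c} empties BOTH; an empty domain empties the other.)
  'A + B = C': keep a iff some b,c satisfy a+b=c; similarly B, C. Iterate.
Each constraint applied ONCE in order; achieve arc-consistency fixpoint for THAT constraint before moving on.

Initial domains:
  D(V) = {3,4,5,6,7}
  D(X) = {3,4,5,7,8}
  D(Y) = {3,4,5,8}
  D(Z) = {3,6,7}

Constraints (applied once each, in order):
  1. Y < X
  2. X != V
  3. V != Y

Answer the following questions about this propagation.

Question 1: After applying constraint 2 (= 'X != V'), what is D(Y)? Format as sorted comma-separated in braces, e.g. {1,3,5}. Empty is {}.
Constraint 1 (Y < X) on D(Y)={3,4,5,8} D(X)={3,4,5,7,8}: Y {3,4,5,8}->{3,4,5}; X {3,4,5,7,8}->{4,5,7,8}
Constraint 2 (X != V) on D(X)={4,5,7,8} D(V)={3,4,5,6,7}: no change
So after constraint 2: D(Y) = {3,4,5}

Answer: {3,4,5}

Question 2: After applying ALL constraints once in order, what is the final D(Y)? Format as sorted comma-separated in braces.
Constraint 1 (Y < X) on D(Y)={3,4,5,8} D(X)={3,4,5,7,8}: Y {3,4,5,8}->{3,4,5}; X {3,4,5,7,8}->{4,5,7,8}
Constraint 2 (X != V) on D(X)={4,5,7,8} D(V)={3,4,5,6,7}: no change
Constraint 3 (V != Y) on D(V)={3,4,5,6,7} D(Y)={3,4,5}: no change
So after all 3 constraints: D(Y) = {3,4,5}

Answer: {3,4,5}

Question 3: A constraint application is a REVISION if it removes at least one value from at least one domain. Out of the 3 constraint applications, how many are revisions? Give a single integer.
Constraint 1 (Y < X) on D(Y)={3,4,5,8} D(X)={3,4,5,7,8}: Y {3,4,5,8}->{3,4,5}; X {3,4,5,7,8}->{4,5,7,8} => REVISION
Constraint 2 (X != V) on D(X)={4,5,7,8} D(V)={3,4,5,6,7}: no change => not a revision
Constraint 3 (V != Y) on D(V)={3,4,5,6,7} D(Y)={3,4,5}: no change => not a revision
Total revisions = 1

Answer: 1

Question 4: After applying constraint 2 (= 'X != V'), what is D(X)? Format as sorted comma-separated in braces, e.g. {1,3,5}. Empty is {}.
Constraint 1 (Y < X) on D(Y)={3,4,5,8} D(X)={3,4,5,7,8}: Y {3,4,5,8}->{3,4,5}; X {3,4,5,7,8}->{4,5,7,8}
Constraint 2 (X != V) on D(X)={4,5,7,8} D(V)={3,4,5,6,7}: no change
So after constraint 2: D(X) = {4,5,7,8}

Answer: {4,5,7,8}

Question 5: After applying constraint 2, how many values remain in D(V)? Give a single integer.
Answer: 5

Derivation:
Constraint 1 (Y < X) on D(Y)={3,4,5,8} D(X)={3,4,5,7,8}: Y {3,4,5,8}->{3,4,5}; X {3,4,5,7,8}->{4,5,7,8}
Constraint 2 (X != V) on D(X)={4,5,7,8} D(V)={3,4,5,6,7}: no change
So after constraint 2: D(V)={3,4,5,6,7}, size = 5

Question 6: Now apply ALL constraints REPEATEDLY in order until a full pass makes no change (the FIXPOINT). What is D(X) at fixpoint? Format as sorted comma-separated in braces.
pass 0 (initial): D(X)={3,4,5,7,8}
pass 1: X {3,4,5,7,8}->{4,5,7,8}; Y {3,4,5,8}->{3,4,5}
pass 2: no change
Fixpoint after 2 passes: D(X) = {4,5,7,8}

Answer: {4,5,7,8}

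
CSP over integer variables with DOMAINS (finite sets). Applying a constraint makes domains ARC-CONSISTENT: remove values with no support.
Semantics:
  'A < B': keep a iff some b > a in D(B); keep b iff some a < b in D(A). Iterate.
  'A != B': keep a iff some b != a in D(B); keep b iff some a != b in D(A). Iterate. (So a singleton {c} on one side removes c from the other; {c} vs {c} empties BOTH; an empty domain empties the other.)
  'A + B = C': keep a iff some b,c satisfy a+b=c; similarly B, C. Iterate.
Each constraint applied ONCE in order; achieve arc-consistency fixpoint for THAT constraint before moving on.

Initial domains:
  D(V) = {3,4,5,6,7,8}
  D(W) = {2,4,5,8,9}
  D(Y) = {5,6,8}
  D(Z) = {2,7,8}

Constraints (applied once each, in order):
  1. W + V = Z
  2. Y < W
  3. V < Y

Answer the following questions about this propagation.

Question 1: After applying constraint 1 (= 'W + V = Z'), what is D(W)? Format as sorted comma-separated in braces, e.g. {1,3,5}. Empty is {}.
Constraint 1 (W + V = Z) on D(W)={2,4,5,8,9} D(V)={3,4,5,6,7,8} D(Z)={2,7,8}: W {2,4,5,8,9}->{2,4,5}; V {3,4,5,6,7,8}->{3,4,5,6}; Z {2,7,8}->{7,8}
So after constraint 1: D(W) = {2,4,5}

Answer: {2,4,5}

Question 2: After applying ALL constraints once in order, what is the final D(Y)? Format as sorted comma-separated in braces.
Answer: {}

Derivation:
Constraint 1 (W + V = Z) on D(W)={2,4,5,8,9} D(V)={3,4,5,6,7,8} D(Z)={2,7,8}: W {2,4,5,8,9}->{2,4,5}; V {3,4,5,6,7,8}->{3,4,5,6}; Z {2,7,8}->{7,8}
Constraint 2 (Y < W) on D(Y)={5,6,8} D(W)={2,4,5}: Y {5,6,8}->{}; W {2,4,5}->{}
Constraint 3 (V < Y) on D(V)={3,4,5,6} D(Y)={}: V {3,4,5,6}->{}
So after all 3 constraints: D(Y) = {}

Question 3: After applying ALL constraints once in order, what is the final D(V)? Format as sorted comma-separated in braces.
Answer: {}

Derivation:
Constraint 1 (W + V = Z) on D(W)={2,4,5,8,9} D(V)={3,4,5,6,7,8} D(Z)={2,7,8}: W {2,4,5,8,9}->{2,4,5}; V {3,4,5,6,7,8}->{3,4,5,6}; Z {2,7,8}->{7,8}
Constraint 2 (Y < W) on D(Y)={5,6,8} D(W)={2,4,5}: Y {5,6,8}->{}; W {2,4,5}->{}
Constraint 3 (V < Y) on D(V)={3,4,5,6} D(Y)={}: V {3,4,5,6}->{}
So after all 3 constraints: D(V) = {}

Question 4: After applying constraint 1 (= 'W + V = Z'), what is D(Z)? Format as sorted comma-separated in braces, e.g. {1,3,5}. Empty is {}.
Answer: {7,8}

Derivation:
Constraint 1 (W + V = Z) on D(W)={2,4,5,8,9} D(V)={3,4,5,6,7,8} D(Z)={2,7,8}: W {2,4,5,8,9}->{2,4,5}; V {3,4,5,6,7,8}->{3,4,5,6}; Z {2,7,8}->{7,8}
So after constraint 1: D(Z) = {7,8}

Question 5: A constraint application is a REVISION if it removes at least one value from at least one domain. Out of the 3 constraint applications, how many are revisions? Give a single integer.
Answer: 3

Derivation:
Constraint 1 (W + V = Z) on D(W)={2,4,5,8,9} D(V)={3,4,5,6,7,8} D(Z)={2,7,8}: W {2,4,5,8,9}->{2,4,5}; V {3,4,5,6,7,8}->{3,4,5,6}; Z {2,7,8}->{7,8} => REVISION
Constraint 2 (Y < W) on D(Y)={5,6,8} D(W)={2,4,5}: Y {5,6,8}->{}; W {2,4,5}->{} => REVISION
Constraint 3 (V < Y) on D(V)={3,4,5,6} D(Y)={}: V {3,4,5,6}->{} => REVISION
Total revisions = 3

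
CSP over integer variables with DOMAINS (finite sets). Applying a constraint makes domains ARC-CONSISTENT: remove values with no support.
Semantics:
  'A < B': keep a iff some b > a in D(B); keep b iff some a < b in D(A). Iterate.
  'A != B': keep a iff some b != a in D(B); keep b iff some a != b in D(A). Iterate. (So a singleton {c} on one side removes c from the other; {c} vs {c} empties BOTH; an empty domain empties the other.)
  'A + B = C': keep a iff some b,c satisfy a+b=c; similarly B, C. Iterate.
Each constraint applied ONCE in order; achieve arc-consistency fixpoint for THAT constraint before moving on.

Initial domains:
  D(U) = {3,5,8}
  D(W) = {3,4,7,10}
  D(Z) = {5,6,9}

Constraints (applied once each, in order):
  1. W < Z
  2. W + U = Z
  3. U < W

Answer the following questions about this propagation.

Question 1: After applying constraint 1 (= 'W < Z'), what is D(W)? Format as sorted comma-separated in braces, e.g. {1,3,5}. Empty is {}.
Constraint 1 (W < Z) on D(W)={3,4,7,10} D(Z)={5,6,9}: W {3,4,7,10}->{3,4,7}
So after constraint 1: D(W) = {3,4,7}

Answer: {3,4,7}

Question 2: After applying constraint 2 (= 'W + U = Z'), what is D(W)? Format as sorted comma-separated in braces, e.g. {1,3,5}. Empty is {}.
Answer: {3,4}

Derivation:
Constraint 1 (W < Z) on D(W)={3,4,7,10} D(Z)={5,6,9}: W {3,4,7,10}->{3,4,7}
Constraint 2 (W + U = Z) on D(W)={3,4,7} D(U)={3,5,8} D(Z)={5,6,9}: W {3,4,7}->{3,4}; U {3,5,8}->{3,5}; Z {5,6,9}->{6,9}
So after constraint 2: D(W) = {3,4}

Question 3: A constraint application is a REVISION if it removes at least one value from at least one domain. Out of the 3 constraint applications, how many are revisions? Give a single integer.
Constraint 1 (W < Z) on D(W)={3,4,7,10} D(Z)={5,6,9}: W {3,4,7,10}->{3,4,7} => REVISION
Constraint 2 (W + U = Z) on D(W)={3,4,7} D(U)={3,5,8} D(Z)={5,6,9}: W {3,4,7}->{3,4}; U {3,5,8}->{3,5}; Z {5,6,9}->{6,9} => REVISION
Constraint 3 (U < W) on D(U)={3,5} D(W)={3,4}: U {3,5}->{3}; W {3,4}->{4} => REVISION
Total revisions = 3

Answer: 3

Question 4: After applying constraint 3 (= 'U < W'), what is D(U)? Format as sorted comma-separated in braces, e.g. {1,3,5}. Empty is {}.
Answer: {3}

Derivation:
Constraint 1 (W < Z) on D(W)={3,4,7,10} D(Z)={5,6,9}: W {3,4,7,10}->{3,4,7}
Constraint 2 (W + U = Z) on D(W)={3,4,7} D(U)={3,5,8} D(Z)={5,6,9}: W {3,4,7}->{3,4}; U {3,5,8}->{3,5}; Z {5,6,9}->{6,9}
Constraint 3 (U < W) on D(U)={3,5} D(W)={3,4}: U {3,5}->{3}; W {3,4}->{4}
So after constraint 3: D(U) = {3}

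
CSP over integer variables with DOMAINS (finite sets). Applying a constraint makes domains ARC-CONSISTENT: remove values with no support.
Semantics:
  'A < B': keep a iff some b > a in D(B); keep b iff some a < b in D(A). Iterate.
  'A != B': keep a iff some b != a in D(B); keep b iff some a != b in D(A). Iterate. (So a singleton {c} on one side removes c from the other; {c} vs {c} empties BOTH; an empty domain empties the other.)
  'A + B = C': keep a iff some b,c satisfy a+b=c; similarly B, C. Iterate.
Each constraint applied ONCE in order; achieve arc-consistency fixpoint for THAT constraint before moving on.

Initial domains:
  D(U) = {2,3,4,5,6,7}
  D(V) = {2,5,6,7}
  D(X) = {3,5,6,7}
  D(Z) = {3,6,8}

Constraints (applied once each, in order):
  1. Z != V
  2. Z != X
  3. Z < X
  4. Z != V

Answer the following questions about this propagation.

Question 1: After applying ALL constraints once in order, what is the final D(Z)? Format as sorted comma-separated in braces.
Answer: {3,6}

Derivation:
Constraint 1 (Z != V) on D(Z)={3,6,8} D(V)={2,5,6,7}: no change
Constraint 2 (Z != X) on D(Z)={3,6,8} D(X)={3,5,6,7}: no change
Constraint 3 (Z < X) on D(Z)={3,6,8} D(X)={3,5,6,7}: Z {3,6,8}->{3,6}; X {3,5,6,7}->{5,6,7}
Constraint 4 (Z != V) on D(Z)={3,6} D(V)={2,5,6,7}: no change
So after all 4 constraints: D(Z) = {3,6}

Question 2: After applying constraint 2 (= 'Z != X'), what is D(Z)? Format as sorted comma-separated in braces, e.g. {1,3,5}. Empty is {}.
Answer: {3,6,8}

Derivation:
Constraint 1 (Z != V) on D(Z)={3,6,8} D(V)={2,5,6,7}: no change
Constraint 2 (Z != X) on D(Z)={3,6,8} D(X)={3,5,6,7}: no change
So after constraint 2: D(Z) = {3,6,8}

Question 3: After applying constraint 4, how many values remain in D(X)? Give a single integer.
Answer: 3

Derivation:
Constraint 1 (Z != V) on D(Z)={3,6,8} D(V)={2,5,6,7}: no change
Constraint 2 (Z != X) on D(Z)={3,6,8} D(X)={3,5,6,7}: no change
Constraint 3 (Z < X) on D(Z)={3,6,8} D(X)={3,5,6,7}: Z {3,6,8}->{3,6}; X {3,5,6,7}->{5,6,7}
Constraint 4 (Z != V) on D(Z)={3,6} D(V)={2,5,6,7}: no change
So after constraint 4: D(X)={5,6,7}, size = 3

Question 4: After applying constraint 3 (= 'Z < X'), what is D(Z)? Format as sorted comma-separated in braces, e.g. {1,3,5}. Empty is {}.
Constraint 1 (Z != V) on D(Z)={3,6,8} D(V)={2,5,6,7}: no change
Constraint 2 (Z != X) on D(Z)={3,6,8} D(X)={3,5,6,7}: no change
Constraint 3 (Z < X) on D(Z)={3,6,8} D(X)={3,5,6,7}: Z {3,6,8}->{3,6}; X {3,5,6,7}->{5,6,7}
So after constraint 3: D(Z) = {3,6}

Answer: {3,6}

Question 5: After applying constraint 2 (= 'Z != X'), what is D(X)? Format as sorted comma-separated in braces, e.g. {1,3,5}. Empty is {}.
Constraint 1 (Z != V) on D(Z)={3,6,8} D(V)={2,5,6,7}: no change
Constraint 2 (Z != X) on D(Z)={3,6,8} D(X)={3,5,6,7}: no change
So after constraint 2: D(X) = {3,5,6,7}

Answer: {3,5,6,7}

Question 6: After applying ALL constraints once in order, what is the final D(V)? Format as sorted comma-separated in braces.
Constraint 1 (Z != V) on D(Z)={3,6,8} D(V)={2,5,6,7}: no change
Constraint 2 (Z != X) on D(Z)={3,6,8} D(X)={3,5,6,7}: no change
Constraint 3 (Z < X) on D(Z)={3,6,8} D(X)={3,5,6,7}: Z {3,6,8}->{3,6}; X {3,5,6,7}->{5,6,7}
Constraint 4 (Z != V) on D(Z)={3,6} D(V)={2,5,6,7}: no change
So after all 4 constraints: D(V) = {2,5,6,7}

Answer: {2,5,6,7}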